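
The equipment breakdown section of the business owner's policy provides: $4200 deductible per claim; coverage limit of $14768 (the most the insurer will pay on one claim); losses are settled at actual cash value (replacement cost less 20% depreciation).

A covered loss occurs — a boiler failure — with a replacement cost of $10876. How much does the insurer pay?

$4500.80

At 20% depreciation, ACV = $10876 − $2175.20 = $8700.80.
Less the $4200 deductible: $8700.80 − $4200 = $4500.80.
$4500.80 is within the $14768 limit, so the insurer pays $4500.80.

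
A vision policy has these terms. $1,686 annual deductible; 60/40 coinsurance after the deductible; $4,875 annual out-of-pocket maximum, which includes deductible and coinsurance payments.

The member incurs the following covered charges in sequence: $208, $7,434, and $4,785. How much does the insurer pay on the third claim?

$3,978.40

Claim 1 ($208): entire amount goes to the deductible. Cost to member: $208. OOP to date $208. Plan pays $208 − $208 = $0.
Claim 2 ($7,434): $1,478 finishes the deductible; $5,956 goes to coinsurance; member's 40% is $2,382.40. Member owes $3,860.40 (running OOP $4,068.40). Plan pays $7,434 − $3,860.40 = $3,573.60.
Claim 3 ($4,785): deductible already satisfied, so member's share is 40% × $4,785 = $1,914. OOP would hit $5,982.40 > $4,875, so the cap limits the member to $4,875 − $4,068.40 = $806.60. Insurer: $4,785 − $806.60 = $3,978.40.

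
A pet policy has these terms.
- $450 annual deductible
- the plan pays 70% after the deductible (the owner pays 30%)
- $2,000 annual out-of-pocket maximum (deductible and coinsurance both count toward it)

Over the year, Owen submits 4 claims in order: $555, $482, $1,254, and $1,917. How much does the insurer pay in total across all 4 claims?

Claim 1 — $555: $450 to deductible, leaving $105; 30% of $105 = $31.50. Owner pays $481.50; OOP now $481.50. Plan pays $555 − $481.50 = $73.50.
Claim 2 — $482: deductible met; 30% of $482 = $144.60. Owner pays $144.60; OOP now $626.10. Insurer: $482 − $144.60 = $337.40.
Claim 3 — $1,254: deductible already satisfied, so owner's share is 30% × $1,254 = $376.20. Owner owes $376.20 (running OOP $1,002.30). Plan pays $1,254 − $376.20 = $877.80.
Claim 4 — $1,917: deductible met; 30% of $1,917 = $575.10. Owner pays $575.10; OOP now $1,577.40. Plan pays $1,917 − $575.10 = $1,341.90.
Insurer total = bills − owner's total = $4,208 − $1,577.40 = $2,630.60.

$2,630.60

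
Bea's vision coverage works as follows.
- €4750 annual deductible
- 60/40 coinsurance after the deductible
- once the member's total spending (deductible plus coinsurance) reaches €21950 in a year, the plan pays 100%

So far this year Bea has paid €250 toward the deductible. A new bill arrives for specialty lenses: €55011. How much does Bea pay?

€250 of the €4750 deductible is already met, leaving €4500.
That leaves €55011 − €4500 = €50511 for coinsurance.
40% of €50511 = €20204.40 falls to the member.
So the member owes €4500 + €20204.40 = €24704.40 before any cap.
That would bring total out-of-pocket to €24954.40, past the €21950 cap. The member is capped at €21950 − €250 = €21700 on this claim.

€21700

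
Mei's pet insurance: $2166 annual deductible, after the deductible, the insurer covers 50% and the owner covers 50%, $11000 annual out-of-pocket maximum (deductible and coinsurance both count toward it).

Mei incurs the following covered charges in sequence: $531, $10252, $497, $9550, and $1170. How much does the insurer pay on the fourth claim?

$5273

Claim 1 ($531): fully absorbed by the deductible. Owner owes $531 (running OOP $531). Insurer: $531 − $531 = $0.
Claim 2 ($10252): deductible takes $1635, $8617 remains; 50% of $8617 = $4308.50. Owner pays $5943.50; OOP now $6474.50. Insurer: $10252 − $5943.50 = $4308.50.
Claim 3 ($497): 50% coinsurance on $497 = $248.50. Owner pays $248.50; OOP now $6723. Plan pays $497 − $248.50 = $248.50.
Claim 4 ($9550): 50% coinsurance on $9550 = $4775. Adding that to $6723 gives $11498, past the $11000 cap; owner pays only $11000 − $6723 = $4277. Insurer: $9550 − $4277 = $5273.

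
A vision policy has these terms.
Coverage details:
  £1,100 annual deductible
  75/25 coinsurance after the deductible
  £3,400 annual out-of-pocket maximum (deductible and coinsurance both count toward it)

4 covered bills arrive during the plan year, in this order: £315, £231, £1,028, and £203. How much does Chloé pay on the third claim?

£672.50

#1 (£315): all of it applies to the deductible. Member owes £315 (running OOP £315).
#2 (£231): fully absorbed by the deductible. Member pays £231; OOP now £546.
#3 (£1,028): £554 to deductible, leaving £474; coinsurance £474 × 25% = £118.50. Member pays £672.50; OOP now £1,218.50.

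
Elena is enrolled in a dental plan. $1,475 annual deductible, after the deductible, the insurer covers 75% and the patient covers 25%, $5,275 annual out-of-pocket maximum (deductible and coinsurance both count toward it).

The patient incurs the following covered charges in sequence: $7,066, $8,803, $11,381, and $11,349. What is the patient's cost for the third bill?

$201.50

Claim 1 ($7,066): $1,475 finishes the deductible; $5,591 goes to coinsurance; patient's 25% is $1,397.75. Patient owes $2,872.75 (running OOP $2,872.75).
Claim 2 ($8,803): deductible already satisfied, so patient's share is 25% × $8,803 = $2,200.75. Cost to patient: $2,200.75. OOP to date $5,073.50.
Claim 3 ($11,381): deductible met; 25% of $11,381 = $2,845.25. Adding that to $5,073.50 gives $7,918.75, past the $5,275 cap; patient pays only $5,275 − $5,073.50 = $201.50.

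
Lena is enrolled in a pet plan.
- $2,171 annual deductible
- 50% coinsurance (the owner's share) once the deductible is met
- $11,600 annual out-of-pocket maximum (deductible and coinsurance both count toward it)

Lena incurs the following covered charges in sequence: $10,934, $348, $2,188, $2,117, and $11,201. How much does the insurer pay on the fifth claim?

Claim 1 ($10,934): $2,171 finishes the deductible; $8,763 goes to coinsurance; coinsurance $8,763 × 50% = $4,381.50. Owner owes $6,552.50 (running OOP $6,552.50). Plan pays $10,934 − $6,552.50 = $4,381.50.
Claim 2 ($348): deductible met; 50% of $348 = $174. Owner owes $174 (running OOP $6,726.50). Insurer: $348 − $174 = $174.
Claim 3 ($2,188): deductible met; 50% of $2,188 = $1,094. Owner pays $1,094; OOP now $7,820.50. Insurer: $2,188 − $1,094 = $1,094.
Claim 4 ($2,117): deductible already satisfied, so owner's share is 50% × $2,117 = $1,058.50. Owner pays $1,058.50; OOP now $8,879. Plan pays $2,117 − $1,058.50 = $1,058.50.
Claim 5 ($11,201): 50% coinsurance on $11,201 = $5,600.50. Adding that to $8,879 gives $14,479.50, past the $11,600 cap; owner pays only $11,600 − $8,879 = $2,721. Plan pays $11,201 − $2,721 = $8,480.

$8,480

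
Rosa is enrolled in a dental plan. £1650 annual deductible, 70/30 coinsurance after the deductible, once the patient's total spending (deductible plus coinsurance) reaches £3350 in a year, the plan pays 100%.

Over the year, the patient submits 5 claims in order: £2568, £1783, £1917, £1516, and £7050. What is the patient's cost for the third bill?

Claim 1 (£2568): deductible takes £1650, £918 remains; patient's 30% is £275.40. Cost to patient: £1925.40. OOP to date £1925.40.
Claim 2 (£1783): deductible already satisfied, so patient's share is 30% × £1783 = £534.90. Cost to patient: £534.90. OOP to date £2460.30.
Claim 3 (£1917): deductible met; 30% of £1917 = £575.10. Cost to patient: £575.10. OOP to date £3035.40.

£575.10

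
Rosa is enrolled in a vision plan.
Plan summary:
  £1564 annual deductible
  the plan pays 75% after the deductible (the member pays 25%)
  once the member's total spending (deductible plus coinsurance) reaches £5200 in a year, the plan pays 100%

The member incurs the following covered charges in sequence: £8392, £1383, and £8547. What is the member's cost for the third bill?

£1583.25

#1 (£8392): £1564 finishes the deductible; £6828 goes to coinsurance; coinsurance £6828 × 25% = £1707. Cost to member: £3271. OOP to date £3271.
#2 (£1383): deductible met; 25% of £1383 = £345.75. Member owes £345.75 (running OOP £3616.75).
#3 (£8547): 25% coinsurance on £8547 = £2136.75. Adding that to £3616.75 gives £5753.50, past the £5200 cap; member pays only £5200 − £3616.75 = £1583.25.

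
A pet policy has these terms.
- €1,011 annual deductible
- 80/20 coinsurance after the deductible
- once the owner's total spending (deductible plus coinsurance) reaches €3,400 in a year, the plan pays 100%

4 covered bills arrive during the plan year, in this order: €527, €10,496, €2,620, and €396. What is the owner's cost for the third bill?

€386.60

#1 (€527): fully absorbed by the deductible. Cost to owner: €527. OOP to date €527.
#2 (€10,496): €484 to deductible, leaving €10,012; 20% of €10,012 = €2,002.40. Owner owes €2,486.40 (running OOP €3,013.40).
#3 (€2,620): deductible already satisfied, so owner's share is 20% × €2,620 = €524. OOP would hit €3,537.40 > €3,400, so the cap limits the owner to €3,400 − €3,013.40 = €386.60.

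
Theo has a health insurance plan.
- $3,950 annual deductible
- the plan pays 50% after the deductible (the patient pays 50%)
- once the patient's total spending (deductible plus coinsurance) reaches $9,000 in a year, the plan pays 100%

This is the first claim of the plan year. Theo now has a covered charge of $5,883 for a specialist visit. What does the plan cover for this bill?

The full $3,950 deductible is still open; $3,950 of this bill applies to it.
After the $3,950 deductible portion, $5,883 − $3,950 = $1,933 is subject to coinsurance.
Coinsurance: $1,933 × 50% = $966.50.
So the patient owes $3,950 + $966.50 = $4,916.50 before any cap.
Total out-of-pocket so far would be $0 + $4,916.50 = $4,916.50, below the $9,000 cap — no reduction.
The insurer covers the remainder: $5,883 − $4,916.50 = $966.50.

$966.50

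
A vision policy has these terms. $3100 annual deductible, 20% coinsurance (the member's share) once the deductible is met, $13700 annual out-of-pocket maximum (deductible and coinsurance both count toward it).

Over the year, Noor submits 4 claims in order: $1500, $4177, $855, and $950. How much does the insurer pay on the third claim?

Claim 1 — $1500: fully absorbed by the deductible. Member pays $1500; OOP now $1500. Plan pays $1500 − $1500 = $0.
Claim 2 — $4177: $1600 to deductible, leaving $2577; member's 20% is $515.40. Member owes $2115.40 (running OOP $3615.40). Insurer: $4177 − $2115.40 = $2061.60.
Claim 3 — $855: deductible already satisfied, so member's share is 20% × $855 = $171. Member owes $171 (running OOP $3786.40). Plan pays $855 − $171 = $684.

$684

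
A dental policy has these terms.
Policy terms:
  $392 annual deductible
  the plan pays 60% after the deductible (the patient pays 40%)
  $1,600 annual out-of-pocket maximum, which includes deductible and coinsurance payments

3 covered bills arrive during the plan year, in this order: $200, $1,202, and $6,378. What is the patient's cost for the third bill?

$804

Claim 1 ($200): entire amount goes to the deductible. Patient pays $200; OOP now $200.
Claim 2 ($1,202): $192 to deductible, leaving $1,010; 40% of $1,010 = $404. Patient pays $596; OOP now $796.
Claim 3 ($6,378): 40% coinsurance on $6,378 = $2,551.20. That would push OOP to $3,347.20, over the $1,600 cap, so patient pays $1,600 − $796 = $804.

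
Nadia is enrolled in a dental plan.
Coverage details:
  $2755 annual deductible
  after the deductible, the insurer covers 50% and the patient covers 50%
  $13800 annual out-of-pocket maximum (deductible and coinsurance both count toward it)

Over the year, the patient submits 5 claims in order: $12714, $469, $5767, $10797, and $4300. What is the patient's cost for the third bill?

$2883.50

Claim 1 — $12714: deductible takes $2755, $9959 remains; patient's 50% is $4979.50. Patient owes $7734.50 (running OOP $7734.50).
Claim 2 — $469: deductible met; 50% of $469 = $234.50. Patient pays $234.50; OOP now $7969.
Claim 3 — $5767: deductible already satisfied, so patient's share is 50% × $5767 = $2883.50. Patient pays $2883.50; OOP now $10852.50.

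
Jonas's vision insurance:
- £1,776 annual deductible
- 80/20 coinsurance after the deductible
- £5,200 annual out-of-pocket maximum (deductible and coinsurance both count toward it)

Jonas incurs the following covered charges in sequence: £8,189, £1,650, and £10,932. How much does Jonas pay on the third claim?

#1 (£8,189): deductible takes £1,776, £6,413 remains; member's 20% is £1,282.60. Member owes £3,058.60 (running OOP £3,058.60).
#2 (£1,650): 20% coinsurance on £1,650 = £330. Member pays £330; OOP now £3,388.60.
#3 (£10,932): 20% coinsurance on £10,932 = £2,186.40. That would push OOP to £5,575, over the £5,200 cap, so member pays £5,200 − £3,388.60 = £1,811.40.

£1,811.40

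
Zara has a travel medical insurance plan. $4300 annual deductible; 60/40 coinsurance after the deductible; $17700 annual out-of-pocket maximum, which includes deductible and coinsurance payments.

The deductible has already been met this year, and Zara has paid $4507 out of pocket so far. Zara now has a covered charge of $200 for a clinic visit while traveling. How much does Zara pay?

With the deductible met, the entire $200 is subject to coinsurance.
40% of $200 = $80 falls to the traveler.
Cumulative spending $4507 + $80 = $4587 stays under the $17700 maximum.

$80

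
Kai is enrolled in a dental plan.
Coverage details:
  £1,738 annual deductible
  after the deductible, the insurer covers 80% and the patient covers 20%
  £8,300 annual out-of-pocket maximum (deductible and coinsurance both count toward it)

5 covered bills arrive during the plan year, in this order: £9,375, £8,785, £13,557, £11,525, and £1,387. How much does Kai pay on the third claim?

Bill 1, £9,375: deductible takes £1,738, £7,637 remains; patient's 20% is £1,527.40. Patient owes £3,265.40 (running OOP £3,265.40).
Bill 2, £8,785: deductible already satisfied, so patient's share is 20% × £8,785 = £1,757. Patient pays £1,757; OOP now £5,022.40.
Bill 3, £13,557: deductible already satisfied, so patient's share is 20% × £13,557 = £2,711.40. Patient pays £2,711.40; OOP now £7,733.80.

£2,711.40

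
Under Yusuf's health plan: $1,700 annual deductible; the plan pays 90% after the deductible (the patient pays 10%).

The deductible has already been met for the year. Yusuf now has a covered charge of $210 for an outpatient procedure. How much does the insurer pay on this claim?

With the deductible met, the entire $210 is subject to coinsurance.
10% of $210 = $21 falls to the patient.
The insurer covers the remainder: $210 − $21 = $189.

$189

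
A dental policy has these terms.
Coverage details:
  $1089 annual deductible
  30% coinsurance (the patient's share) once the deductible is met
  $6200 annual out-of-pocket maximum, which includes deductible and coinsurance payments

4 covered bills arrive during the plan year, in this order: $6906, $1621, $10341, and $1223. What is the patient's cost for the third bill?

Claim 1 — $6906: $1089 to deductible, leaving $5817; patient's 30% is $1745.10. Patient owes $2834.10 (running OOP $2834.10).
Claim 2 — $1621: deductible already satisfied, so patient's share is 30% × $1621 = $486.30. Patient pays $486.30; OOP now $3320.40.
Claim 3 — $10341: deductible already satisfied, so patient's share is 30% × $10341 = $3102.30. Adding that to $3320.40 gives $6422.70, past the $6200 cap; patient pays only $6200 − $3320.40 = $2879.60.

$2879.60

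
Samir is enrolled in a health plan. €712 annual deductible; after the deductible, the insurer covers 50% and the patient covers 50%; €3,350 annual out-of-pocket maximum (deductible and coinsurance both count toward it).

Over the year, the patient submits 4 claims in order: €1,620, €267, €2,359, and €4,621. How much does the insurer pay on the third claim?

€1,179.50

#1 (€1,620): deductible takes €712, €908 remains; patient's 50% is €454. Patient pays €1,166; OOP now €1,166. Plan pays €1,620 − €1,166 = €454.
#2 (€267): deductible met; 50% of €267 = €133.50. Patient pays €133.50; OOP now €1,299.50. Plan pays €267 − €133.50 = €133.50.
#3 (€2,359): 50% coinsurance on €2,359 = €1,179.50. Patient pays €1,179.50; OOP now €2,479. Plan pays €2,359 − €1,179.50 = €1,179.50.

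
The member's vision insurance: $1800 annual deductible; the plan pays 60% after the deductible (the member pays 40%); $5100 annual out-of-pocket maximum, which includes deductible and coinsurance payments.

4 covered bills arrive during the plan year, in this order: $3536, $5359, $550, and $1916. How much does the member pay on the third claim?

#1 ($3536): $1800 finishes the deductible; $1736 goes to coinsurance; 40% of $1736 = $694.40. Cost to member: $2494.40. OOP to date $2494.40.
#2 ($5359): 40% coinsurance on $5359 = $2143.60. Member owes $2143.60 (running OOP $4638).
#3 ($550): deductible already satisfied, so member's share is 40% × $550 = $220. Member pays $220; OOP now $4858.

$220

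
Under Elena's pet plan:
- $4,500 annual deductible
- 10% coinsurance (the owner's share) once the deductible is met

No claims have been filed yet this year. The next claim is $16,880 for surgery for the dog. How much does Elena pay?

$5,738

The full $4,500 deductible is still open; $4,500 of this bill applies to it.
The remaining $12,380 (= $16,880 − $4,500) moves to coinsurance.
10% of $12,380 = $1,238 falls to the owner.
Owner responsibility: $4,500 + $1,238 = $5,738.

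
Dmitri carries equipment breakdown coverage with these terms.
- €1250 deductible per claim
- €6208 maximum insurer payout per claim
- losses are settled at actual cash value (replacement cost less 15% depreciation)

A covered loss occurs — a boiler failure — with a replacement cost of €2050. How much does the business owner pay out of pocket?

Depreciate 15%: the covered value is €2050 × 0.85 = €1742.50.
Less the €1250 deductible: €1742.50 − €1250 = €492.50.
€492.50 ≤ €6208, so the limit doesn't bind; insurer pays €492.50.
The business owner bears the rest of the original loss: €2050 − €492.50 = €1557.50.

€1557.50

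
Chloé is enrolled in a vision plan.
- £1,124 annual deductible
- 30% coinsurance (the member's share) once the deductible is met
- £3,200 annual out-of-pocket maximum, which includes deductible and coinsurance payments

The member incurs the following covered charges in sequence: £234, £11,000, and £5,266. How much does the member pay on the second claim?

£2,966

Claim 1 — £234: all of it applies to the deductible. Member owes £234 (running OOP £234).
Claim 2 — £11,000: £890 finishes the deductible; £10,110 goes to coinsurance; coinsurance £10,110 × 30% = £3,033. Deductible plus coinsurance: £890 + £3,033 = £3,923. Adding that to £234 gives £4,157, past the £3,200 cap; member pays only £3,200 − £234 = £2,966.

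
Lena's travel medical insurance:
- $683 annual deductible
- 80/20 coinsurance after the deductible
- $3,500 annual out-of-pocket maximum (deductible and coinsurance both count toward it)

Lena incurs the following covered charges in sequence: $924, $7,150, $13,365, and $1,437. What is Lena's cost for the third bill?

$1,338.80

#1 ($924): $683 finishes the deductible; $241 goes to coinsurance; traveler's 20% is $48.20. Cost to traveler: $731.20. OOP to date $731.20.
#2 ($7,150): deductible met; 20% of $7,150 = $1,430. Cost to traveler: $1,430. OOP to date $2,161.20.
#3 ($13,365): deductible met; 20% of $13,365 = $2,673. Adding that to $2,161.20 gives $4,834.20, past the $3,500 cap; traveler pays only $3,500 − $2,161.20 = $1,338.80.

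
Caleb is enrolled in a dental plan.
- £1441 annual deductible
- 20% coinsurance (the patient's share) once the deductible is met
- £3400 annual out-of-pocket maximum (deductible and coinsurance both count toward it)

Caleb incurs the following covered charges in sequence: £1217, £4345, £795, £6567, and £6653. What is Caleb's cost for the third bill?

£159

Claim 1 (£1217): entire amount goes to the deductible. Cost to patient: £1217. OOP to date £1217.
Claim 2 (£4345): deductible takes £224, £4121 remains; coinsurance £4121 × 20% = £824.20. Cost to patient: £1048.20. OOP to date £2265.20.
Claim 3 (£795): deductible met; 20% of £795 = £159. Cost to patient: £159. OOP to date £2424.20.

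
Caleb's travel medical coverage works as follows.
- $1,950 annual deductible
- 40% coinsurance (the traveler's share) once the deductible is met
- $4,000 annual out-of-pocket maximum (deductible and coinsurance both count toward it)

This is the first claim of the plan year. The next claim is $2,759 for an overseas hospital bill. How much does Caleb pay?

$2,273.60

Deductible not yet touched, so the first $1,950 of the bill goes to the deductible.
After the $1,950 deductible portion, $2,759 − $1,950 = $809 is subject to coinsurance.
Coinsurance: $809 × 40% = $323.60.
That puts the traveler's cost at $1,950 + $323.60 = $2,273.60 before any cap.
Year-to-date out-of-pocket becomes $0 + $2,273.60 = $2,273.60, still under the $4,000 maximum, so no cap applies.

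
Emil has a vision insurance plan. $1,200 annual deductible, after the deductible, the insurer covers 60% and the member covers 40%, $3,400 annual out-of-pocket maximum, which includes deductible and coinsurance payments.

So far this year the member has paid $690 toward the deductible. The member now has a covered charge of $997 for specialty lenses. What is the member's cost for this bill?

$704.80

$690 of the $1,200 deductible is already met, leaving $510.
That leaves $997 − $510 = $487 for coinsurance.
Member's 40% share of $487 is $194.80.
Member responsibility before any cap: $510 + $194.80 = $704.80.
Total out-of-pocket so far would be $690 + $704.80 = $1,394.80, below the $3,400 cap — no reduction.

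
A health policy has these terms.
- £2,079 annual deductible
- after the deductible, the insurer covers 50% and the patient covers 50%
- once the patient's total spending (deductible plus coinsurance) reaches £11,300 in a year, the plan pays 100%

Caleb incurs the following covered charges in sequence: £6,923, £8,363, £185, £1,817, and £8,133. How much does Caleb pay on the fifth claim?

£1,616.50

Bill 1, £6,923: deductible takes £2,079, £4,844 remains; patient's 50% is £2,422. Patient pays £4,501; OOP now £4,501.
Bill 2, £8,363: deductible already satisfied, so patient's share is 50% × £8,363 = £4,181.50. Patient owes £4,181.50 (running OOP £8,682.50).
Bill 3, £185: deductible already satisfied, so patient's share is 50% × £185 = £92.50. Patient pays £92.50; OOP now £8,775.
Bill 4, £1,817: deductible already satisfied, so patient's share is 50% × £1,817 = £908.50. Patient pays £908.50; OOP now £9,683.50.
Bill 5, £8,133: deductible met; 50% of £8,133 = £4,066.50. That would push OOP to £13,750, over the £11,300 cap, so patient pays £11,300 − £9,683.50 = £1,616.50.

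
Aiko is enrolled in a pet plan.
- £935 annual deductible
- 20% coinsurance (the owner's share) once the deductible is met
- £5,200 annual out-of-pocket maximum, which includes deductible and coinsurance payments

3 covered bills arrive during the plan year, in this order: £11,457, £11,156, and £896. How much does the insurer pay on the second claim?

#1 (£11,457): deductible takes £935, £10,522 remains; owner's 20% is £2,104.40. Cost to owner: £3,039.40. OOP to date £3,039.40. Plan pays £11,457 − £3,039.40 = £8,417.60.
#2 (£11,156): deductible already satisfied, so owner's share is 20% × £11,156 = £2,231.20. That would push OOP to £5,270.60, over the £5,200 cap, so owner pays £5,200 − £3,039.40 = £2,160.60. Plan pays £11,156 − £2,160.60 = £8,995.40.

£8,995.40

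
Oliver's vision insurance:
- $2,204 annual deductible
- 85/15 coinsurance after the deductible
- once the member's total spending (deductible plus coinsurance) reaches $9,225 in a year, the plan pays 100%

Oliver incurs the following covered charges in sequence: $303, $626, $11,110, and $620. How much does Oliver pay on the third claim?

Claim 1 — $303: all of it applies to the deductible. Cost to member: $303. OOP to date $303.
Claim 2 — $626: entire amount goes to the deductible. Cost to member: $626. OOP to date $929.
Claim 3 — $11,110: $1,275 finishes the deductible; $9,835 goes to coinsurance; 15% of $9,835 = $1,475.25. Member owes $2,750.25 (running OOP $3,679.25).

$2,750.25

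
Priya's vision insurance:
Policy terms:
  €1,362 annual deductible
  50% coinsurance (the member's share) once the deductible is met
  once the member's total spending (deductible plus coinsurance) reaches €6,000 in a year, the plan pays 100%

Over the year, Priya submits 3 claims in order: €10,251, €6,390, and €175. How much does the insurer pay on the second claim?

Bill 1, €10,251: €1,362 to deductible, leaving €8,889; 50% of €8,889 = €4,444.50. Cost to member: €5,806.50. OOP to date €5,806.50. Plan pays €10,251 − €5,806.50 = €4,444.50.
Bill 2, €6,390: 50% coinsurance on €6,390 = €3,195. Adding that to €5,806.50 gives €9,001.50, past the €6,000 cap; member pays only €6,000 − €5,806.50 = €193.50. Insurer: €6,390 − €193.50 = €6,196.50.

€6,196.50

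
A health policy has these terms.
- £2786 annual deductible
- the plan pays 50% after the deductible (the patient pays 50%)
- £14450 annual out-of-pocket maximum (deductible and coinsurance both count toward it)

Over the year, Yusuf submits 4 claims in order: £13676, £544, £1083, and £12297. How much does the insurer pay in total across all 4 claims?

£13150

Claim 1 (£13676): £2786 to deductible, leaving £10890; patient's 50% is £5445. Cost to patient: £8231. OOP to date £8231. Plan pays £13676 − £8231 = £5445.
Claim 2 (£544): 50% coinsurance on £544 = £272. Patient pays £272; OOP now £8503. Insurer: £544 − £272 = £272.
Claim 3 (£1083): 50% coinsurance on £1083 = £541.50. Patient pays £541.50; OOP now £9044.50. Plan pays £1083 − £541.50 = £541.50.
Claim 4 (£12297): deductible already satisfied, so patient's share is 50% × £12297 = £6148.50. That would push OOP to £15193, over the £14450 cap, so patient pays £14450 − £9044.50 = £5405.50. Insurer: £12297 − £5405.50 = £6891.50.
Insurer total = bills − patient's total = £27600 − £14450 = £13150.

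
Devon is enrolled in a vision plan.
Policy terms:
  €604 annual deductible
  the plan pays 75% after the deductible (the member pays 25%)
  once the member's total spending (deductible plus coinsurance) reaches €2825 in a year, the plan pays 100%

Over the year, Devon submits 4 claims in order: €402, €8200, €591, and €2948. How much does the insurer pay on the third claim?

#1 (€402): fully absorbed by the deductible. Member owes €402 (running OOP €402). Plan pays €402 − €402 = €0.
#2 (€8200): €202 to deductible, leaving €7998; 25% of €7998 = €1999.50. Member owes €2201.50 (running OOP €2603.50). Insurer: €8200 − €2201.50 = €5998.50.
#3 (€591): 25% coinsurance on €591 = €147.75. Cost to member: €147.75. OOP to date €2751.25. Insurer: €591 − €147.75 = €443.25.

€443.25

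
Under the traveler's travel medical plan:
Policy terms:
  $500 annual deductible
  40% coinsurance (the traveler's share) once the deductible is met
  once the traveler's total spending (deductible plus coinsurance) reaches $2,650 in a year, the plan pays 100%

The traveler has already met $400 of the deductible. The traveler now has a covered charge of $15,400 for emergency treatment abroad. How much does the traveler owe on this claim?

$400 of the $500 deductible is already met, leaving $100.
After the $100 deductible portion, $15,400 − $100 = $15,300 is subject to coinsurance.
Traveler's 40% share of $15,300 is $6,120.
That puts the traveler's cost at $100 + $6,120 = $6,220 before any cap.
That would bring total out-of-pocket to $6,620, past the $2,650 cap. The traveler is capped at $2,650 − $400 = $2,250 on this claim.

$2,250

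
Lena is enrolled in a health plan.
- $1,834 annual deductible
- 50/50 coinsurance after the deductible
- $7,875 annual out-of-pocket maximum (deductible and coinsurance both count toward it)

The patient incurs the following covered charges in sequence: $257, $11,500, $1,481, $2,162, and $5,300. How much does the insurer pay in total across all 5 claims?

Bill 1, $257: all of it applies to the deductible. Patient pays $257; OOP now $257. Insurer: $257 − $257 = $0.
Bill 2, $11,500: $1,577 to deductible, leaving $9,923; patient's 50% is $4,961.50. Patient owes $6,538.50 (running OOP $6,795.50). Insurer: $11,500 − $6,538.50 = $4,961.50.
Bill 3, $1,481: deductible met; 50% of $1,481 = $740.50. Cost to patient: $740.50. OOP to date $7,536. Plan pays $1,481 − $740.50 = $740.50.
Bill 4, $2,162: 50% coinsurance on $2,162 = $1,081. That would push OOP to $8,617, over the $7,875 cap, so patient pays $7,875 − $7,536 = $339. Insurer: $2,162 − $339 = $1,823.
Bill 5, $5,300: deductible met; 50% of $5,300 = $2,650. Adding that to $7,875 gives $10,525, past the $7,875 cap; patient pays only $7,875 − $7,875 = $0. Insurer: $5,300 − $0 = $5,300.
Insurer total = bills − patient's total = $20,700 − $7,875 = $12,825.

$12,825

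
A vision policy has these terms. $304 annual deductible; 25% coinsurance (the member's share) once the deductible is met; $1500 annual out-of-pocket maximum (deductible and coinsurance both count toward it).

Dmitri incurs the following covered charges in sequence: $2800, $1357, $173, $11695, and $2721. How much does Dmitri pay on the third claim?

Claim 1 ($2800): $304 to deductible, leaving $2496; member's 25% is $624. Member owes $928 (running OOP $928).
Claim 2 ($1357): deductible met; 25% of $1357 = $339.25. Member owes $339.25 (running OOP $1267.25).
Claim 3 ($173): deductible already satisfied, so member's share is 25% × $173 = $43.25. Member owes $43.25 (running OOP $1310.50).

$43.25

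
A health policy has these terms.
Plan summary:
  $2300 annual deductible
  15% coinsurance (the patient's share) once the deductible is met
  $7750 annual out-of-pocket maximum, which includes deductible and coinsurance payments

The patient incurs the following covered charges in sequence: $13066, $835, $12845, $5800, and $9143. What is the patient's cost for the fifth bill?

Bill 1, $13066: deductible takes $2300, $10766 remains; patient's 15% is $1614.90. Patient owes $3914.90 (running OOP $3914.90).
Bill 2, $835: deductible met; 15% of $835 = $125.25. Patient owes $125.25 (running OOP $4040.15).
Bill 3, $12845: deductible already satisfied, so patient's share is 15% × $12845 = $1926.75. Cost to patient: $1926.75. OOP to date $5966.90.
Bill 4, $5800: deductible already satisfied, so patient's share is 15% × $5800 = $870. Patient pays $870; OOP now $6836.90.
Bill 5, $9143: 15% coinsurance on $9143 = $1371.45. That would push OOP to $8208.35, over the $7750 cap, so patient pays $7750 − $6836.90 = $913.10.

$913.10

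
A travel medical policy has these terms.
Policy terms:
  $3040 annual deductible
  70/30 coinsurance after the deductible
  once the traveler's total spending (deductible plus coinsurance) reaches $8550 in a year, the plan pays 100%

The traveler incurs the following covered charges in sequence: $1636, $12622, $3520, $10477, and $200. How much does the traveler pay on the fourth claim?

Bill 1, $1636: entire amount goes to the deductible. Cost to traveler: $1636. OOP to date $1636.
Bill 2, $12622: deductible takes $1404, $11218 remains; traveler's 30% is $3365.40. Cost to traveler: $4769.40. OOP to date $6405.40.
Bill 3, $3520: deductible already satisfied, so traveler's share is 30% × $3520 = $1056. Cost to traveler: $1056. OOP to date $7461.40.
Bill 4, $10477: deductible met; 30% of $10477 = $3143.10. Adding that to $7461.40 gives $10604.50, past the $8550 cap; traveler pays only $8550 − $7461.40 = $1088.60.

$1088.60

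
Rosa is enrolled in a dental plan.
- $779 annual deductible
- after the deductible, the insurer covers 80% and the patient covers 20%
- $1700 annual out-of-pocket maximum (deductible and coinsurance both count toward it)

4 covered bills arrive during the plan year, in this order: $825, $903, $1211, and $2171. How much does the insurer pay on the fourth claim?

Claim 1 — $825: $779 to deductible, leaving $46; 20% of $46 = $9.20. Cost to patient: $788.20. OOP to date $788.20. Insurer: $825 − $788.20 = $36.80.
Claim 2 — $903: deductible met; 20% of $903 = $180.60. Cost to patient: $180.60. OOP to date $968.80. Insurer: $903 − $180.60 = $722.40.
Claim 3 — $1211: deductible already satisfied, so patient's share is 20% × $1211 = $242.20. Cost to patient: $242.20. OOP to date $1211. Insurer: $1211 − $242.20 = $968.80.
Claim 4 — $2171: deductible already satisfied, so patient's share is 20% × $2171 = $434.20. Patient owes $434.20 (running OOP $1645.20). Plan pays $2171 − $434.20 = $1736.80.

$1736.80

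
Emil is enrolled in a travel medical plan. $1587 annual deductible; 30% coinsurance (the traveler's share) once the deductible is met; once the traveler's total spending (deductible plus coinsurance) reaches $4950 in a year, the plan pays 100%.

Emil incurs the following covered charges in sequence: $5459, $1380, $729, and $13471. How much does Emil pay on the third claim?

#1 ($5459): deductible takes $1587, $3872 remains; traveler's 30% is $1161.60. Traveler pays $2748.60; OOP now $2748.60.
#2 ($1380): deductible already satisfied, so traveler's share is 30% × $1380 = $414. Traveler owes $414 (running OOP $3162.60).
#3 ($729): deductible already satisfied, so traveler's share is 30% × $729 = $218.70. Cost to traveler: $218.70. OOP to date $3381.30.

$218.70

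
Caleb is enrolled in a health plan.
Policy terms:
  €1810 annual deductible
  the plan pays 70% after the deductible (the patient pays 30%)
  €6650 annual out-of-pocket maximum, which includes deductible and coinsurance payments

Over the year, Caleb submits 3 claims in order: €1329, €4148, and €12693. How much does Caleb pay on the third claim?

€3739.90

Claim 1 — €1329: entire amount goes to the deductible. Cost to patient: €1329. OOP to date €1329.
Claim 2 — €4148: €481 finishes the deductible; €3667 goes to coinsurance; 30% of €3667 = €1100.10. Patient owes €1581.10 (running OOP €2910.10).
Claim 3 — €12693: deductible already satisfied, so patient's share is 30% × €12693 = €3807.90. OOP would hit €6718 > €6650, so the cap limits the patient to €6650 − €2910.10 = €3739.90.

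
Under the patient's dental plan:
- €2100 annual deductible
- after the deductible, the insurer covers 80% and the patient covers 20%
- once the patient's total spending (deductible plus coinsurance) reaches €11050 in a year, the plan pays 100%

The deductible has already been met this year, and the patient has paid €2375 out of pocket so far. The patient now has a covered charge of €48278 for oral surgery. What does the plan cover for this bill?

With the deductible met, the entire €48278 is subject to coinsurance.
20% of €48278 = €9655.60 falls to the patient.
That would bring total out-of-pocket to €12030.60, past the €11050 cap. The patient is capped at €11050 − €2375 = €8675 on this claim.
The plan picks up €48278 − €8675 = €39603.

€39603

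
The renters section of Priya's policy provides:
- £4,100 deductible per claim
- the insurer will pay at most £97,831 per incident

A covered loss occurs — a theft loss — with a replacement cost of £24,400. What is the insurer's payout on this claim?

After the deductible, £24,400 − £4,100 = £20,300 remains.
£20,300 ≤ £97,831, so the limit doesn't bind; insurer pays £20,300.

£20,300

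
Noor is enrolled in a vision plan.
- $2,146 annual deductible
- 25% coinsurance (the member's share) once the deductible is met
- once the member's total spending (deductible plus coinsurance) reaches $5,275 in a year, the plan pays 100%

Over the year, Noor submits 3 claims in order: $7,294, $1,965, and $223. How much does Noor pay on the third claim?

$55.75

Claim 1 ($7,294): $2,146 finishes the deductible; $5,148 goes to coinsurance; coinsurance $5,148 × 25% = $1,287. Member owes $3,433 (running OOP $3,433).
Claim 2 ($1,965): deductible already satisfied, so member's share is 25% × $1,965 = $491.25. Member pays $491.25; OOP now $3,924.25.
Claim 3 ($223): deductible already satisfied, so member's share is 25% × $223 = $55.75. Cost to member: $55.75. OOP to date $3,980.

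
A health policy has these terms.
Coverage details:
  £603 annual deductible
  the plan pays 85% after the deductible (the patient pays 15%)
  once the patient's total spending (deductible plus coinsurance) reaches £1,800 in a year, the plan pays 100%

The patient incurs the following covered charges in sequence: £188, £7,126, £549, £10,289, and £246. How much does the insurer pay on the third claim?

£466.65

#1 (£188): all of it applies to the deductible. Cost to patient: £188. OOP to date £188. Insurer: £188 − £188 = £0.
#2 (£7,126): £415 to deductible, leaving £6,711; patient's 15% is £1,006.65. Cost to patient: £1,421.65. OOP to date £1,609.65. Insurer: £7,126 − £1,421.65 = £5,704.35.
#3 (£549): deductible already satisfied, so patient's share is 15% × £549 = £82.35. Patient pays £82.35; OOP now £1,692. Plan pays £549 − £82.35 = £466.65.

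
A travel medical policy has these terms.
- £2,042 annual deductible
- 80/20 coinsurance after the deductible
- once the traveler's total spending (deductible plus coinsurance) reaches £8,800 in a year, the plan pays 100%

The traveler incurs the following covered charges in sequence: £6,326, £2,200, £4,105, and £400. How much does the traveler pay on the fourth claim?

Claim 1 (£6,326): £2,042 to deductible, leaving £4,284; 20% of £4,284 = £856.80. Traveler pays £2,898.80; OOP now £2,898.80.
Claim 2 (£2,200): deductible already satisfied, so traveler's share is 20% × £2,200 = £440. Traveler pays £440; OOP now £3,338.80.
Claim 3 (£4,105): 20% coinsurance on £4,105 = £821. Traveler pays £821; OOP now £4,159.80.
Claim 4 (£400): 20% coinsurance on £400 = £80. Cost to traveler: £80. OOP to date £4,239.80.

£80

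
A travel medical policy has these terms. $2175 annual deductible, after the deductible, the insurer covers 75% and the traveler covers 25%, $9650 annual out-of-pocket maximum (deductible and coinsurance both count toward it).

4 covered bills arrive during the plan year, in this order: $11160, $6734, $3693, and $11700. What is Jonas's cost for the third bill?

Claim 1 — $11160: deductible takes $2175, $8985 remains; 25% of $8985 = $2246.25. Traveler pays $4421.25; OOP now $4421.25.
Claim 2 — $6734: 25% coinsurance on $6734 = $1683.50. Cost to traveler: $1683.50. OOP to date $6104.75.
Claim 3 — $3693: 25% coinsurance on $3693 = $923.25. Cost to traveler: $923.25. OOP to date $7028.

$923.25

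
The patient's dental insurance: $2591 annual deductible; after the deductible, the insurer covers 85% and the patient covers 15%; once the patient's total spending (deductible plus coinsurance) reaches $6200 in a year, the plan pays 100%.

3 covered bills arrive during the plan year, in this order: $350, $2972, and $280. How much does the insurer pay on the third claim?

$238

Claim 1 — $350: all of it applies to the deductible. Cost to patient: $350. OOP to date $350. Insurer: $350 − $350 = $0.
Claim 2 — $2972: deductible takes $2241, $731 remains; coinsurance $731 × 15% = $109.65. Patient pays $2350.65; OOP now $2700.65. Insurer: $2972 − $2350.65 = $621.35.
Claim 3 — $280: 15% coinsurance on $280 = $42. Cost to patient: $42. OOP to date $2742.65. Plan pays $280 − $42 = $238.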